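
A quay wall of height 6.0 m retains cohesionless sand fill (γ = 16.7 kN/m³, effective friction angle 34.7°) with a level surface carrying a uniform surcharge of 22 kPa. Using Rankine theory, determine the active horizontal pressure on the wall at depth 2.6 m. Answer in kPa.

K_a = (1 − sin φ)/(1 + sin φ) = 0.2745.
σ_v = γz + q = 16.7 × 2.6 + 22 = 65.42 kPa.
σ_h = K_a σ_v = 0.2745 × 65.42 = 17.96 kPa.

18.0 kPa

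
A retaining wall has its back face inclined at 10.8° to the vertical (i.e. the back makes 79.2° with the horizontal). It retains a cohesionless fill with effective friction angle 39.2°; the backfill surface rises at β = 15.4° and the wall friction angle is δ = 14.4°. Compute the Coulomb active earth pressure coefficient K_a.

K_a = sin²(α+φ) / [sin²α · sin(α−δ) · (1 + √{sin(φ+δ)sin(φ−β) / (sin(α−δ)sin(α+β))})²].
With α = 79.2°, φ = 39.2°, δ = 14.4°, β = 15.4°: K_a = 0.3462.

0.346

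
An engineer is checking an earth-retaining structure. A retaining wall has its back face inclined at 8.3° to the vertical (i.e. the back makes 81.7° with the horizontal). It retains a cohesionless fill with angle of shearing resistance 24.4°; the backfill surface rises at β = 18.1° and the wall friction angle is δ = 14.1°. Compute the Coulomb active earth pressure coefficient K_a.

K_a = sin²(α+φ) / [sin²α · sin(α−δ) · (1 + √{sin(φ+δ)sin(φ−β) / (sin(α−δ)sin(α+β))})²].
With α = 81.7°, φ = 24.4°, δ = 14.1°, β = 18.1°: K_a = 0.6284.

0.628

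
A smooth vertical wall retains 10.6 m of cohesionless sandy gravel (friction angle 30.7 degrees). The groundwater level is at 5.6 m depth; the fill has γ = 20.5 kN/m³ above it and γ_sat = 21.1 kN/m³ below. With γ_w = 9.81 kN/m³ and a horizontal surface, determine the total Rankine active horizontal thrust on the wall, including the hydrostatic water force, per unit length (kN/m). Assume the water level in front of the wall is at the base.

459 kN/m

K_a = tan²(45° − φ/2) = 0.3240.
γ' = 21.1 − 9.81 = 11.29 kN/m³. Depth below WT = 5.0 m.
σ'_h at WT = K_a γ d_w = 37.20 kPa; at base = 37.20 + K_a γ' × 5.0 = 55.49 kPa.
P₁ (0–5.6 m) = ½×37.20×5.6 = 104.2. P₂ (5.6–10.6 m) = ½(37.20+55.49)×5.0 = 231.7.
P_w = ½ γ_w h₂² = 0.5×9.81×5.0² = 122.6. Total = 104.2+231.7+122.6 = 458.5 kN/m.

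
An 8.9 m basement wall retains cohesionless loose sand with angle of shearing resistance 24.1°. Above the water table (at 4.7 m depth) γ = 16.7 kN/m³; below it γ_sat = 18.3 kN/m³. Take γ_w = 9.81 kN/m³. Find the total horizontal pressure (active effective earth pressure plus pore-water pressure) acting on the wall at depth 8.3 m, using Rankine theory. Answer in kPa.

K_a = (1 − sin φ)/(1 + sin φ) = 0.4201.
γ' = 18.3 − 9.81 = 8.490 kN/m³.
Effective vertical stress at 8.3 m: σ'_v = 16.7×4.7 + 8.490×3.60 = 109.1 kPa.
σ'_h = K_a σ'_v = 0.4201 × 109.1 = 45.82 kPa; u = γ_w × 3.60 = 35.32 kPa.
Total σ_h = 45.82 + 35.32 = 81.13 kPa.

81.1 kPa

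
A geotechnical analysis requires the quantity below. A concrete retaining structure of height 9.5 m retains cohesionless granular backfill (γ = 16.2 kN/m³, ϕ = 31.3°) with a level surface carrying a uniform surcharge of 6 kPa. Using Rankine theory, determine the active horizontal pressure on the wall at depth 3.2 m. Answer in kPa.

K_a = (1 − sin φ)/(1 + sin φ) = 0.3162.
σ_v = γz + q = 16.2 × 3.2 + 6 = 57.84 kPa.
σ_h = K_a σ_v = 0.3162 × 57.84 = 18.29 kPa.

18.3 kPa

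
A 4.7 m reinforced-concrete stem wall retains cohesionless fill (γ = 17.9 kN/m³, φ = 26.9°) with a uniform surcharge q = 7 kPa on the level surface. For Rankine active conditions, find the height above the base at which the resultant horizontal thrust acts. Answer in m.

1.68 m

K_a = 0.3770.
Triangular part P₁ = ½K_aγH² = 74.53 at H/3 = 1.567 m; rectangular part P₂ = K_a q H = 12.40 at H/2 = 2.350 m.
ȳ = (P₁·1.567 + P₂·2.350)/(P₁+P₂) = 1.678 m.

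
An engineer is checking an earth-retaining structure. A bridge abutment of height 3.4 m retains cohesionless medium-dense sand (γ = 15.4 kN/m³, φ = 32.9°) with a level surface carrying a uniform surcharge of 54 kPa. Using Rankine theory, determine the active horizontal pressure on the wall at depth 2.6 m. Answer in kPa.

27.8 kPa

K_a = (1 − sin φ)/(1 + sin φ) = 0.2960.
σ_v = γz + q = 15.4 × 2.6 + 54 = 94.04 kPa.
σ_h = K_a σ_v = 0.2960 × 94.04 = 27.84 kPa.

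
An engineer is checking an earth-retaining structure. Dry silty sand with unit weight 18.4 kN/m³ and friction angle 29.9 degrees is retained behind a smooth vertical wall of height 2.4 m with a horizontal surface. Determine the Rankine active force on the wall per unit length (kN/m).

K_a = tan²(45° − φ/2) = 0.3347.
P_a = ½ K_a γ H² = 0.5 × 0.3347 × 18.4 × 2.4² = 17.74 kN/m.

17.7 kN/m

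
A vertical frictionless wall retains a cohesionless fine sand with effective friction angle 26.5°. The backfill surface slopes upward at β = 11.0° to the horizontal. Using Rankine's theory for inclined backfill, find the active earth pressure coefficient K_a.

0.410

K_a = cos β · (cos β − √(cos²β − cos²φ)) / (cos β + √(cos²β − cos²φ)).
cos β = 0.9816, cos φ = 0.8949, √(cos²β − cos²φ) = 0.4033.
K_a = 0.9816 × (0.9816 − 0.4033)/(0.9816 + 0.4033) = 0.4099.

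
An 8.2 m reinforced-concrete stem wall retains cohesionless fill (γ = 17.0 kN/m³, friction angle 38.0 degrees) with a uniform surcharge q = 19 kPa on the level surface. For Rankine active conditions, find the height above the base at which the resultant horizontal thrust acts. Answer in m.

3.03 m

K_a = 0.2379.
Triangular part P₁ = ½K_aγH² = 136.0 at H/3 = 2.733 m; rectangular part P₂ = K_a q H = 37.06 at H/2 = 4.100 m.
ȳ = (P₁·2.733 + P₂·4.100)/(P₁+P₂) = 3.026 m.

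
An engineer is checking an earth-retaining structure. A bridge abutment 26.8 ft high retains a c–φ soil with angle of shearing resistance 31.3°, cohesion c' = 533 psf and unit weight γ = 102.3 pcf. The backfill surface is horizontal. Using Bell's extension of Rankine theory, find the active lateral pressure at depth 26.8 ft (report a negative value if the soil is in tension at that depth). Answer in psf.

K_a = (1 − sin φ)/(1 + sin φ) = 0.3162.
σ_a = K_a γ z − 2c√K_a = 0.3162×102.3×26.8 − 2×533×0.5623 = 267.5 psf.

267 psf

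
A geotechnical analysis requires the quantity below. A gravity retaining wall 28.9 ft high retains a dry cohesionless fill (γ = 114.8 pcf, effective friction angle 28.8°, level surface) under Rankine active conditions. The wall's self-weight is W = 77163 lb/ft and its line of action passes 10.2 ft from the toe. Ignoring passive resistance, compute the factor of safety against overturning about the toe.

4.87

K_a = tan²(45° − 28.8°/2) = 0.3498.
P_a = ½K_aγH² = 0.5×0.3498×114.8×28.9² = 16770 lb/ft, acting at H/3 = 9.633 ft above the base.
Overturning moment M_o = P_a × H/3 = 16770 × 9.633 = 161500.
Resisting moment M_r = W × 10.2 = 77163 × 10.2 = 787100.
FS_overturning = M_r/M_o = 787100/161500 = 4.873.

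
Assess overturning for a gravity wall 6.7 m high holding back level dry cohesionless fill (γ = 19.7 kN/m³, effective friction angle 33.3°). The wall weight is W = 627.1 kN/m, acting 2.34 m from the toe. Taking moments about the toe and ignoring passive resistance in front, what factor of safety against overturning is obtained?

5.10

K_a = tan²(45° − 33.3°/2) = 0.2911.
P_a = ½K_aγH² = 0.5×0.2911×19.7×6.7² = 128.7 kN/m, acting at H/3 = 2.233 m above the base.
Overturning moment M_o = P_a × H/3 = 128.7 × 2.233 = 287.5.
Resisting moment M_r = W × 2.34 = 627.1 × 2.34 = 1467.
FS_overturning = M_r/M_o = 1467/287.5 = 5.104.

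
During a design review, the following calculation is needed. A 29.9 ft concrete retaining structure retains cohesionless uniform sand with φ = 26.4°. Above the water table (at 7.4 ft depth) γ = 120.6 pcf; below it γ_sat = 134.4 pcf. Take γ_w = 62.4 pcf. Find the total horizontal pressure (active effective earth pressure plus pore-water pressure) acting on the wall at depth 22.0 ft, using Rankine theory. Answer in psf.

1660 psf

K_a = (1 − sin φ)/(1 + sin φ) = 0.3844.
γ' = 134.4 − 62.4 = 72.00 pcf.
Effective vertical stress at 22.0 ft: σ'_v = 120.6×7.4 + 72.00×14.6 = 1944 psf.
σ'_h = K_a σ'_v = 0.3844 × 1944 = 747.2 psf; u = γ_w × 14.6 = 911.0 psf.
Total σ_h = 747.2 + 911.0 = 1658 psf.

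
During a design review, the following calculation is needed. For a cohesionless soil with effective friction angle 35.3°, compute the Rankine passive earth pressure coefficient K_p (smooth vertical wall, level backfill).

K_p = (1 + sin φ)/(1 − sin φ) = tan²(45° + 35.3°/2) = 3.738.

3.74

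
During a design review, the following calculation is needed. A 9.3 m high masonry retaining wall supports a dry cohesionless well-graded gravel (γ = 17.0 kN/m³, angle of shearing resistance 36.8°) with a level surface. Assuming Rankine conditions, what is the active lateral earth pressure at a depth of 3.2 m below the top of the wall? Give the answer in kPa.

13.6 kPa

K_a = (1 − sin φ)/(1 + sin φ) = 0.2508.
σ_h = K_a γ z = 0.2508 × 17.0 × 3.2 = 13.64 kPa.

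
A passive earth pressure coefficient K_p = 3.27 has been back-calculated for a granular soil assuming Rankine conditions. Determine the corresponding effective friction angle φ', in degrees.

32.1°

K_p = (1+sin φ)/(1−sin φ) ⇒ sin φ = (K_p − 1)/(K_p + 1) = 0.5316.
φ = arcsin(0.5316) = 32.11°.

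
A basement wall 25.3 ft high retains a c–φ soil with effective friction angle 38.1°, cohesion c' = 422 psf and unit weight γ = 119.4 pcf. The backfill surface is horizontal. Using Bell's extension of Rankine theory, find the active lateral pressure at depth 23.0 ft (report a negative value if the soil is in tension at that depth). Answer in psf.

K_a = (1 − sin φ)/(1 + sin φ) = 0.2368.
σ_a = K_a γ z − 2c√K_a = 0.2368×119.4×23.0 − 2×422×0.4867 = 239.7 psf.

240 psf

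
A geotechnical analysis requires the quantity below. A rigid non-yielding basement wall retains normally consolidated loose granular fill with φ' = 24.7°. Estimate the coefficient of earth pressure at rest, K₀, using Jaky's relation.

K₀ = 1 − sin φ' = 1 − sin 24.7° = 0.5821.

0.582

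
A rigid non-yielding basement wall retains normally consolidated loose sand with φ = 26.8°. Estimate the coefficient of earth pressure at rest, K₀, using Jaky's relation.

K₀ = 1 − sin φ' = 1 − sin 26.8° = 0.5491.

0.549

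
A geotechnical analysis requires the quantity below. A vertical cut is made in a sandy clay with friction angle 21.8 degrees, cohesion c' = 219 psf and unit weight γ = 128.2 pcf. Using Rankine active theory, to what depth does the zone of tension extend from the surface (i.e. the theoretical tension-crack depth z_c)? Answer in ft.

5.05 ft

K_a = tan²(45° − 21.8°/2) = 0.4584; √K_a = 0.6771.
The active pressure is zero where K_a γ z = 2c√K_a, so z_c = 2c/(γ√K_a) = 2×219/(128.2×0.6771) = 5.046 ft.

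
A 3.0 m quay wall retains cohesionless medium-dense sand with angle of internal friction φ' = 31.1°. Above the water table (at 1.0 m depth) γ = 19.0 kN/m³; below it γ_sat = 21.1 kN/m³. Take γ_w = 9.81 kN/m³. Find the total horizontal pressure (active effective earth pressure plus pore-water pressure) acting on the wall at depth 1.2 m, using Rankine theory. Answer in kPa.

8.74 kPa

K_a = (1 − sin φ)/(1 + sin φ) = 0.3188.
γ' = 21.1 − 9.81 = 11.29 kN/m³.
Effective vertical stress at 1.2 m: σ'_v = 19.0×1.0 + 11.29×0.200 = 21.26 kPa.
σ'_h = K_a σ'_v = 0.3188 × 21.26 = 6.777 kPa; u = γ_w × 0.200 = 1.962 kPa.
Total σ_h = 6.777 + 1.962 = 8.739 kPa.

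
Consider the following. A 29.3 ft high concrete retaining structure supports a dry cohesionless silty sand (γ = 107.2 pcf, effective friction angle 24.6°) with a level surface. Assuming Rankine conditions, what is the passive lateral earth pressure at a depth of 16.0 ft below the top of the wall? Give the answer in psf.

4160 psf

K_p = (1 + sin φ)/(1 − sin φ) = 2.426.
σ_h = K_p γ z = 2.426 × 107.2 × 16.0 = 4162 psf.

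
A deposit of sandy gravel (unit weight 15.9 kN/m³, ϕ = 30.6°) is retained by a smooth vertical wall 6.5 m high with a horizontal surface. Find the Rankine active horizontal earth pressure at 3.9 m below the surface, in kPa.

K_a = (1 − sin φ)/(1 + sin φ) = 0.3253.
σ_h = K_a γ z = 0.3253 × 15.9 × 3.9 = 20.17 kPa.

20.2 kPa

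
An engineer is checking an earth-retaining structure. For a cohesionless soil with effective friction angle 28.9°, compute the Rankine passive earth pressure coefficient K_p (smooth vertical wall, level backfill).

2.87

K_p = (1 + sin φ)/(1 − sin φ) = tan²(45° + 28.9°/2) = 2.871.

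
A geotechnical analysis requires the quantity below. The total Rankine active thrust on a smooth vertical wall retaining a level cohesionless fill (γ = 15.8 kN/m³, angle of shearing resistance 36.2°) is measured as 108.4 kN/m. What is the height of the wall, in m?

K_a = 0.2574. P_a = ½ K_a γ H² ⇒ H = √(2P_a/(K_a γ)).
H = √(2×108.4/(0.2574×15.8)) = 7.301 m.

7.30 m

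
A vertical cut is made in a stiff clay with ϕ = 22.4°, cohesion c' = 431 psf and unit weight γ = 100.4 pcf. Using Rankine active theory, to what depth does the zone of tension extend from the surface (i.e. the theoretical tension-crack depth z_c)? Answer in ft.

12.8 ft

K_a = tan²(45° − 22.4°/2) = 0.4482; √K_a = 0.6694.
The active pressure is zero where K_a γ z = 2c√K_a, so z_c = 2c/(γ√K_a) = 2×431/(100.4×0.6694) = 12.83 ft.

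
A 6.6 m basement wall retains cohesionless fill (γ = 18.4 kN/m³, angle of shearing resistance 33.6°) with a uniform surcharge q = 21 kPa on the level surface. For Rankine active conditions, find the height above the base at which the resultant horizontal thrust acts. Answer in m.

K_a = 0.2875.
Triangular part P₁ = ½K_aγH² = 115.2 at H/3 = 2.200 m; rectangular part P₂ = K_a q H = 39.85 at H/2 = 3.300 m.
ȳ = (P₁·2.200 + P₂·3.300)/(P₁+P₂) = 2.483 m.

2.48 m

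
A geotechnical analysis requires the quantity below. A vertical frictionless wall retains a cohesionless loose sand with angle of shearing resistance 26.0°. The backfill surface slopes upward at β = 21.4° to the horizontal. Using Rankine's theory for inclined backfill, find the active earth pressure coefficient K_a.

0.546

K_a = cos β · (cos β − √(cos²β − cos²φ)) / (cos β + √(cos²β − cos²φ)).
cos β = 0.9311, cos φ = 0.8988, √(cos²β − cos²φ) = 0.2430.
K_a = 0.9311 × (0.9311 − 0.2430)/(0.9311 + 0.2430) = 0.5457.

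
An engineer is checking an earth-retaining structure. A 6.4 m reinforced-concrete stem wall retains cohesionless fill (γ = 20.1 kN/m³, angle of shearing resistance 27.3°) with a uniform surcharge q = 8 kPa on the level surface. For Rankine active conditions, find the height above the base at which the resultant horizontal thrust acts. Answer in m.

K_a = 0.3711.
Triangular part P₁ = ½K_aγH² = 152.8 at H/3 = 2.133 m; rectangular part P₂ = K_a q H = 19.00 at H/2 = 3.200 m.
ȳ = (P₁·2.133 + P₂·3.200)/(P₁+P₂) = 2.251 m.

2.25 m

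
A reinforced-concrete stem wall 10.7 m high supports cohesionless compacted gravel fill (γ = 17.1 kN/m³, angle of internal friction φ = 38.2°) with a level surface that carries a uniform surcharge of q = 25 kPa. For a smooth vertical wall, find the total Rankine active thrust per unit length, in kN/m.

K_a = tan²(45° − φ/2) = 0.2358.
Soil triangle: ½ K_a γ H² = 0.5×0.2358×17.1×10.7² = 230.8 kN/m.
Surcharge rectangle: K_a q H = 0.2358×25×10.7 = 63.07 kN/m.
Total = 230.8 + 63.07 = 293.9 kN/m.

294 kN/m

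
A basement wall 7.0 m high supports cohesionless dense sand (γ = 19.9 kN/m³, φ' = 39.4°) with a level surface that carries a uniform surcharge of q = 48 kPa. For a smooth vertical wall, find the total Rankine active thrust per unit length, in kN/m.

184 kN/m

K_a = tan²(45° − φ/2) = 0.2234.
Soil triangle: ½ K_a γ H² = 0.5×0.2234×19.9×7.0² = 108.9 kN/m.
Surcharge rectangle: K_a q H = 0.2234×48×7.0 = 75.08 kN/m.
Total = 108.9 + 75.08 = 184.0 kN/m.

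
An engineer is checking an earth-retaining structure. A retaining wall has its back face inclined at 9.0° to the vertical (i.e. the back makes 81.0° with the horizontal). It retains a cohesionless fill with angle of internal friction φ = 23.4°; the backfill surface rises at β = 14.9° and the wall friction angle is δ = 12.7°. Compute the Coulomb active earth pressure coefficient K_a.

K_a = sin²(α+φ) / [sin²α · sin(α−δ) · (1 + √{sin(φ+δ)sin(φ−β) / (sin(α−δ)sin(α+β))})²].
With α = 81.0°, φ = 23.4°, δ = 12.7°, β = 14.9°: K_a = 0.6059.

0.606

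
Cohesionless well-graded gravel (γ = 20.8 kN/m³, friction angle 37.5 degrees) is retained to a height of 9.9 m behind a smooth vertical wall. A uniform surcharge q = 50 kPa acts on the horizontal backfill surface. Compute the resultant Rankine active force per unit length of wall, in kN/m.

K_a = tan²(45° − φ/2) = 0.2432.
Soil triangle: ½ K_a γ H² = 0.5×0.2432×20.8×9.9² = 247.9 kN/m.
Surcharge rectangle: K_a q H = 0.2432×50×9.9 = 120.4 kN/m.
Total = 247.9 + 120.4 = 368.3 kN/m.

368 kN/m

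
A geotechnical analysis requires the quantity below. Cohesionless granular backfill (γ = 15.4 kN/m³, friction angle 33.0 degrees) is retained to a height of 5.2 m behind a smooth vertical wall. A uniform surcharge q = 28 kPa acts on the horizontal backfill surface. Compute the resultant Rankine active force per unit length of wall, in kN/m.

K_a = tan²(45° − φ/2) = 0.2948.
Soil triangle: ½ K_a γ H² = 0.5×0.2948×15.4×5.2² = 61.38 kN/m.
Surcharge rectangle: K_a q H = 0.2948×28×5.2 = 42.92 kN/m.
Total = 61.38 + 42.92 = 104.3 kN/m.

104 kN/m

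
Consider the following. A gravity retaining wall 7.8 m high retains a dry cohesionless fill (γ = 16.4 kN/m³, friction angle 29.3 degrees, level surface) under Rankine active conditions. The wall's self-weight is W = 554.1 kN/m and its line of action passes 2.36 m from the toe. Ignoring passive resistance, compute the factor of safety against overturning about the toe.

2.94

K_a = tan²(45° − 29.3°/2) = 0.3428.
P_a = ½K_aγH² = 0.5×0.3428×16.4×7.8² = 171.0 kN/m, acting at H/3 = 2.600 m above the base.
Overturning moment M_o = P_a × H/3 = 171.0 × 2.600 = 444.7.
Resisting moment M_r = W × 2.36 = 554.1 × 2.36 = 1308.
FS_overturning = M_r/M_o = 1308/444.7 = 2.941.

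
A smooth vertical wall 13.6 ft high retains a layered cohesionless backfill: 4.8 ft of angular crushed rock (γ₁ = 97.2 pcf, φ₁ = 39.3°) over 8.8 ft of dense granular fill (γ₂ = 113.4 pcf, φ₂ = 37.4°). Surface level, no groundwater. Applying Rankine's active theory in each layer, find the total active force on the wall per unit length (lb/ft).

K_a1 = tan²(45°−39.3°/2) = 0.2245; K_a2 = tan²(45°−37.4°/2) = 0.2443.
Layer 1: σ at base = K_a1 γ₁ h₁ = 104.7 psf; P₁ = ½×104.7×4.8 = 251.3.
Layer 2: σ_v at top = γ₁h₁ = 466.6; σ_h top = K_a2×466.6 = 114.0; σ_h base = K_a2×(466.6+113.4×8.8) = 357.7.
P₂ = ½(114.0+357.7)×8.8 = 2075. Total P_a = 251.3+2075 = 2327 lb/ft.

2330 lb/ft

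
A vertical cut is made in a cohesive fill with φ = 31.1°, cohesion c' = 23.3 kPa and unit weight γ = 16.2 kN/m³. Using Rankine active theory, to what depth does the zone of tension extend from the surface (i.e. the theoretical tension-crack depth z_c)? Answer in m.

5.09 m

K_a = tan²(45° − 31.1°/2) = 0.3188; √K_a = 0.5646.
The active pressure is zero where K_a γ z = 2c√K_a, so z_c = 2c/(γ√K_a) = 2×23.3/(16.2×0.5646) = 5.095 m.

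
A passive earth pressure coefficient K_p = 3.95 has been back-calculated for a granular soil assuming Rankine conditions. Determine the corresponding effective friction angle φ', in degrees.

K_p = (1+sin φ)/(1−sin φ) ⇒ sin φ = (K_p − 1)/(K_p + 1) = 0.5960.
φ = arcsin(0.5960) = 36.58°.

36.6°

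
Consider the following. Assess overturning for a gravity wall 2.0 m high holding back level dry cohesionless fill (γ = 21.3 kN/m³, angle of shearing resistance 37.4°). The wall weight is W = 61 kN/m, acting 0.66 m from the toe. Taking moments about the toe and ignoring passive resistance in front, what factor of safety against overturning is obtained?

5.80

K_a = tan²(45° − 37.4°/2) = 0.2443.
P_a = ½K_aγH² = 0.5×0.2443×21.3×2.0² = 10.41 kN/m, acting at H/3 = 0.6667 m above the base.
Overturning moment M_o = P_a × H/3 = 10.41 × 0.6667 = 6.937.
Resisting moment M_r = W × 0.66 = 61 × 0.66 = 40.26.
FS_overturning = M_r/M_o = 40.26/6.937 = 5.804.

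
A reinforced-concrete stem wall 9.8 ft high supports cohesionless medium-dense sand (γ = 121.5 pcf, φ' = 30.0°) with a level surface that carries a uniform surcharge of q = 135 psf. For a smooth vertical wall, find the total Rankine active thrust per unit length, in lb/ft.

K_a = tan²(45° − φ/2) = 0.3333.
Soil triangle: ½ K_a γ H² = 0.5×0.3333×121.5×9.8² = 1945 lb/ft.
Surcharge rectangle: K_a q H = 0.3333×135×9.8 = 441.0 lb/ft.
Total = 1945 + 441.0 = 2386 lb/ft.

2390 lb/ft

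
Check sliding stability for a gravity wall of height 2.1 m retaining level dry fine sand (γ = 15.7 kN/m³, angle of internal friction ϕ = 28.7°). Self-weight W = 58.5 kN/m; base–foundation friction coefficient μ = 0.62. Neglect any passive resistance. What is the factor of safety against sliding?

2.98

K_a = tan²(45° − 28.7°/2) = 0.3511.
P_a = ½K_aγH² = 0.5×0.3511×15.7×2.1² = 12.16 kN/m, acting at H/3 = 0.7000 m above the base.
FS_sliding = μW / P_a = 0.62×58.5 / 12.16 = 2.984.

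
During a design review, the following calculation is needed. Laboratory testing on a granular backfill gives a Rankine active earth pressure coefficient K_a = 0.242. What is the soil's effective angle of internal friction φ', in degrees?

K_a = tan²(45° − φ/2) ⇒ 45° − φ/2 = arctan(√0.242) = 26.19°.
φ = 2(45° − 26.19°) = 37.61°.

37.6°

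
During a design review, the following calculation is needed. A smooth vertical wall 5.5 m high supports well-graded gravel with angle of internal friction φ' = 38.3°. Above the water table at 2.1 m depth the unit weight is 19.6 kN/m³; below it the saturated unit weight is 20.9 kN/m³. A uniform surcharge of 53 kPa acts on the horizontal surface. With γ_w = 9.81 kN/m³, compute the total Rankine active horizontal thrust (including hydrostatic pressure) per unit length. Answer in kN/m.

K_a = tan²(45° − φ/2) = 0.2347.
γ' = 20.9 − 9.81 = 11.09 kN/m³. h₂ = H − d_w = 3.4 m.
σ'_h: at surface K_a·q = 12.44; at WT K_a(q+γd_w) = 22.10; at base K_a(q+γd_w+γ'h₂) = 30.95 kPa.
P₁ = ½(12.44+22.10)×2.1 = 36.27; P₂ = ½(22.10+30.95)×3.4 = 90.20; P_w = ½γ_w h₂² = 56.70.
Total = 36.27+90.20+56.70 = 183.2 kN/m.

183 kN/m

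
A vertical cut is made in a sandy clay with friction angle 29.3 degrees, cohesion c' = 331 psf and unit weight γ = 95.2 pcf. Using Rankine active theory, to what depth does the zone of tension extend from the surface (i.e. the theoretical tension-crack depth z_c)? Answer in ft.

K_a = tan²(45° − 29.3°/2) = 0.3428; √K_a = 0.5855.
The active pressure is zero where K_a γ z = 2c√K_a, so z_c = 2c/(γ√K_a) = 2×331/(95.2×0.5855) = 11.88 ft.

11.9 ft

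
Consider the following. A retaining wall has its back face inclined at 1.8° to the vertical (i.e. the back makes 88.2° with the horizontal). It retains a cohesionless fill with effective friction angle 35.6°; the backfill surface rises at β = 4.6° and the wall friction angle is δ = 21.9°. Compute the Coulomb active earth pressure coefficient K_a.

0.265

K_a = sin²(α+φ) / [sin²α · sin(α−δ) · (1 + √{sin(φ+δ)sin(φ−β) / (sin(α−δ)sin(α+β))})²].
With α = 88.2°, φ = 35.6°, δ = 21.9°, β = 4.6°: K_a = 0.2646.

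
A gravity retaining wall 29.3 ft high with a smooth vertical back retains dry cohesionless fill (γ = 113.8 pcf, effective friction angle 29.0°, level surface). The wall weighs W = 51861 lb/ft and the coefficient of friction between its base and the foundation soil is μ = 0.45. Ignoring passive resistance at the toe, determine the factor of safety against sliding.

K_a = tan²(45° − 29.0°/2) = 0.3470.
P_a = ½K_aγH² = 0.5×0.3470×113.8×29.3² = 16950 lb/ft, acting at H/3 = 9.767 ft above the base.
FS_sliding = μW / P_a = 0.45×51861 / 16950 = 1.377.

1.38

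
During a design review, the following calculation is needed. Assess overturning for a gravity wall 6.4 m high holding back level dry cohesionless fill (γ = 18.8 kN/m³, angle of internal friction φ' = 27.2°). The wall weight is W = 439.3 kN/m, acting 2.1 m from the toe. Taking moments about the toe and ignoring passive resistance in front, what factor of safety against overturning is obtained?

K_a = tan²(45° − 27.2°/2) = 0.3726.
P_a = ½K_aγH² = 0.5×0.3726×18.8×6.4² = 143.5 kN/m, acting at H/3 = 2.133 m above the base.
Overturning moment M_o = P_a × H/3 = 143.5 × 2.133 = 306.0.
Resisting moment M_r = W × 2.1 = 439.3 × 2.1 = 922.5.
FS_overturning = M_r/M_o = 922.5/306.0 = 3.014.

3.01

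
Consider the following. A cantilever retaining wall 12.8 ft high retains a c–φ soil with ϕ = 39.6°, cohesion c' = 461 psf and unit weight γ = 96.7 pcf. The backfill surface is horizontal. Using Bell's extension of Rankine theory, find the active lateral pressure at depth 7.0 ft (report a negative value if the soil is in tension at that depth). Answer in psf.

-284 psf

K_a = (1 − sin φ)/(1 + sin φ) = 0.2214.
σ_a = K_a γ z − 2c√K_a = 0.2214×96.7×7.0 − 2×461×0.4706 = -284.0 psf.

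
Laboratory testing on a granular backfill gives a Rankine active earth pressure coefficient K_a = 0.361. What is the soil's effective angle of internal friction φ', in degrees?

K_a = tan²(45° − φ/2) ⇒ 45° − φ/2 = arctan(√0.361) = 31.00°.
φ = 2(45° − 31.00°) = 28.00°.

28.0°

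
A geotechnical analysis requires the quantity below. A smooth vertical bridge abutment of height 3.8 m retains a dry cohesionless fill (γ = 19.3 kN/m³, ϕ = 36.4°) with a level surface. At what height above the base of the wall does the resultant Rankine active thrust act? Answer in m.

K_a = 0.2552.
The pressure distribution is triangular, so the resultant acts at H/3 above the base = 3.8/3 = 1.267 m.

1.27 m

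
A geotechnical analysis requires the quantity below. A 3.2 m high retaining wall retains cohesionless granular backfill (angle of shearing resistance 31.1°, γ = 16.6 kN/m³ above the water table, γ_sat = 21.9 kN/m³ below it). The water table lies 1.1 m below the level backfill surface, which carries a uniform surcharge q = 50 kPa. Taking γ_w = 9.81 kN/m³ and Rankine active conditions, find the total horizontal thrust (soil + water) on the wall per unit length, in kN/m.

96.6 kN/m

K_a = tan²(45° − φ/2) = 0.3188.
γ' = 21.9 − 9.81 = 12.09 kN/m³. h₂ = H − d_w = 2.1 m.
σ'_h: at surface K_a·q = 15.94; at WT K_a(q+γd_w) = 21.76; at base K_a(q+γd_w+γ'h₂) = 29.86 kPa.
P₁ = ½(15.94+21.76)×1.1 = 20.74; P₂ = ½(21.76+29.86)×2.1 = 54.20; P_w = ½γ_w h₂² = 21.63.
Total = 20.74+54.20+21.63 = 96.56 kN/m.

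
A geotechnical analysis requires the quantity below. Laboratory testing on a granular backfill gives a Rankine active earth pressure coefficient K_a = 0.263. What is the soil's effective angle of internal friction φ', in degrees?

35.7°

K_a = tan²(45° − φ/2) ⇒ 45° − φ/2 = arctan(√0.263) = 27.15°.
φ = 2(45° − 27.15°) = 35.70°.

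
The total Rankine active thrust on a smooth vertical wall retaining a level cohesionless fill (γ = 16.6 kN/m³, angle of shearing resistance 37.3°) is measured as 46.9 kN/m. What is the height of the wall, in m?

K_a = 0.2453. P_a = ½ K_a γ H² ⇒ H = √(2P_a/(K_a γ)).
H = √(2×46.9/(0.2453×16.6)) = 4.799 m.

4.80 m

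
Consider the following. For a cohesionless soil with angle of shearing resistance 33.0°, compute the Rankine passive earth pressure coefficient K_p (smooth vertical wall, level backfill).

3.39

K_p = (1 + sin φ)/(1 − sin φ) = tan²(45° + 33.0°/2) = 3.392.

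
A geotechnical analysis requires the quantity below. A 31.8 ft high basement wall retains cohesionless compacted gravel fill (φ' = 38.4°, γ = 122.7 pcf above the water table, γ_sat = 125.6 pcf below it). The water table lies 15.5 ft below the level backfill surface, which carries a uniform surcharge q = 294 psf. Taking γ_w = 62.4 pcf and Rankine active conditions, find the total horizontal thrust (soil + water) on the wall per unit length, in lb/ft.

23100 lb/ft

K_a = tan²(45° − φ/2) = 0.2337.
γ' = 125.6 − 62.4 = 63.20 pcf. h₂ = H − d_w = 16.3 ft.
σ'_h: at surface K_a·q = 68.71; at WT K_a(q+γd_w) = 513.2; at base K_a(q+γd_w+γ'h₂) = 753.9 psf.
P₁ = ½(68.71+513.2)×15.5 = 4509; P₂ = ½(513.2+753.9)×16.3 = 10330; P_w = ½γ_w h₂² = 8290.
Total = 4509+10330+8290 = 23130 lb/ft.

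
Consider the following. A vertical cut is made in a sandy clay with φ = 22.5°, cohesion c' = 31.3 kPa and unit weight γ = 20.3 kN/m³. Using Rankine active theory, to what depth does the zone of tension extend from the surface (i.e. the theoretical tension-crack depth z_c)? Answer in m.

K_a = tan²(45° − 22.5°/2) = 0.4465; √K_a = 0.6682.
The active pressure is zero where K_a γ z = 2c√K_a, so z_c = 2c/(γ√K_a) = 2×31.3/(20.3×0.6682) = 4.615 m.

4.62 m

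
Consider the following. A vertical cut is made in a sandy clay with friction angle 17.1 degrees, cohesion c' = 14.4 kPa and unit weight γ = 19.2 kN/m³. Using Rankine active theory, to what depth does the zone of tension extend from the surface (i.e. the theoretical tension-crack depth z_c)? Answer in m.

K_a = tan²(45° − 17.1°/2) = 0.5455; √K_a = 0.7386.
The active pressure is zero where K_a γ z = 2c√K_a, so z_c = 2c/(γ√K_a) = 2×14.4/(19.2×0.7386) = 2.031 m.

2.03 m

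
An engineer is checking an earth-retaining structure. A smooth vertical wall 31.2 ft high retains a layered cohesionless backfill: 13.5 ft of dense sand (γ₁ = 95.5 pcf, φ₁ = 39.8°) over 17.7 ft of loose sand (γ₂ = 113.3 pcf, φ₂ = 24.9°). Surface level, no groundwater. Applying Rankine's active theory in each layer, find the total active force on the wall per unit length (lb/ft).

18400 lb/ft

K_a1 = tan²(45°−39.8°/2) = 0.2194; K_a2 = tan²(45°−24.9°/2) = 0.4074.
Layer 1: σ at base = K_a1 γ₁ h₁ = 282.9 psf; P₁ = ½×282.9×13.5 = 1910.
Layer 2: σ_v at top = γ₁h₁ = 1289; σ_h top = K_a2×1289 = 525.3; σ_h base = K_a2×(1289+113.3×17.7) = 1342.
P₂ = ½(525.3+1342)×17.7 = 16530. Total P_a = 1910+16530 = 18440 lb/ft.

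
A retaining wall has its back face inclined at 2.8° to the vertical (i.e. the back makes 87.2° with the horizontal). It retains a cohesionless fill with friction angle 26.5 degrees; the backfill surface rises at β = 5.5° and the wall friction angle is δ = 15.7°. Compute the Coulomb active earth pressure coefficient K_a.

0.392

K_a = sin²(α+φ) / [sin²α · sin(α−δ) · (1 + √{sin(φ+δ)sin(φ−β) / (sin(α−δ)sin(α+β))})²].
With α = 87.2°, φ = 26.5°, δ = 15.7°, β = 5.5°: K_a = 0.3917.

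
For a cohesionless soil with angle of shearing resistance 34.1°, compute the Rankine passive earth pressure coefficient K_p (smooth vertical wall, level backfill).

3.55

K_p = (1 + sin φ)/(1 − sin φ) = tan²(45° + 34.1°/2) = 3.552.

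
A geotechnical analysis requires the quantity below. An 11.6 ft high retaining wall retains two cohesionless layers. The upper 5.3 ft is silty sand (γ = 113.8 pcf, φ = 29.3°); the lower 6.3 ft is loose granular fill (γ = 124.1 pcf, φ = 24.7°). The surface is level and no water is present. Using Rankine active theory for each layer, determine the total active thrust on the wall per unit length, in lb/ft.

K_a1 = tan²(45°−29.3°/2) = 0.3428; K_a2 = tan²(45°−24.7°/2) = 0.4106.
Layer 1: σ at base = K_a1 γ₁ h₁ = 206.8 psf; P₁ = ½×206.8×5.3 = 548.0.
Layer 2: σ_v at top = γ₁h₁ = 603.1; σ_h top = K_a2×603.1 = 247.6; σ_h base = K_a2×(603.1+124.1×6.3) = 568.6.
P₂ = ½(247.6+568.6)×6.3 = 2571. Total P_a = 548.0+2571 = 3119 lb/ft.

3120 lb/ft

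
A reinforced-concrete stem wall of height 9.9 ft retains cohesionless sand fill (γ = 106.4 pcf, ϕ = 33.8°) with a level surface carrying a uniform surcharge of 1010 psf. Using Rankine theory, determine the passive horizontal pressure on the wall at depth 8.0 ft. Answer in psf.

6530 psf

K_p = (1 + sin φ)/(1 − sin φ) = 3.508.
σ_v = γz + q = 106.4 × 8.0 + 1010 = 1861 psf.
σ_h = K_p σ_v = 3.508 × 1861 = 6528 psf.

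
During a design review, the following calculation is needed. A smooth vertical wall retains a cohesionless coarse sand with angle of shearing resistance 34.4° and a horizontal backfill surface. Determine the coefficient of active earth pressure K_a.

0.278

K_a = tan²(45° − φ/2) = tan²(27.80°) = 0.2780.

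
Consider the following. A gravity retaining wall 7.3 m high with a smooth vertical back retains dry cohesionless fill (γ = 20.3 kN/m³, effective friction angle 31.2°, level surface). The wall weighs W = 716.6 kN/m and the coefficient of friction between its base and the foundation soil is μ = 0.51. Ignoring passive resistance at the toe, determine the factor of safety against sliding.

K_a = tan²(45° − 31.2°/2) = 0.3175.
P_a = ½K_aγH² = 0.5×0.3175×20.3×7.3² = 171.7 kN/m, acting at H/3 = 2.433 m above the base.
FS_sliding = μW / P_a = 0.51×716.6 / 171.7 = 2.128.

2.13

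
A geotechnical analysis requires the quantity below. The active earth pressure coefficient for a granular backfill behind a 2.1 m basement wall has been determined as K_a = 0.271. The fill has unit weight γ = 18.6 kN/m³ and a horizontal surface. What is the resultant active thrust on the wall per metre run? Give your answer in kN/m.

11.1 kN/m

P = ½ K_a γ H² = 0.5 × 0.271 × 18.6 × 2.1² = 11.11 kN/m.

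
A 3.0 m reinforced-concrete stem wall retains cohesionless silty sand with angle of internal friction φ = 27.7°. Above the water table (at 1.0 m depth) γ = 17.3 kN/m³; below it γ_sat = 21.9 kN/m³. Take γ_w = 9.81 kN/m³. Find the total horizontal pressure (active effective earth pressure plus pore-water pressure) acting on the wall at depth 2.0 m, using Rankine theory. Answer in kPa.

20.5 kPa

K_a = (1 − sin φ)/(1 + sin φ) = 0.3653.
γ' = 21.9 − 9.81 = 12.09 kN/m³.
Effective vertical stress at 2.0 m: σ'_v = 17.3×1.0 + 12.09×1.00 = 29.39 kPa.
σ'_h = K_a σ'_v = 0.3653 × 29.39 = 10.74 kPa; u = γ_w × 1.00 = 9.810 kPa.
Total σ_h = 10.74 + 9.810 = 20.55 kPa.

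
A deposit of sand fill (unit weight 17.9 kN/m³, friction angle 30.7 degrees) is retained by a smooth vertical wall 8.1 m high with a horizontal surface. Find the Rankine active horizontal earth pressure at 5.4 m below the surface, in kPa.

K_a = (1 − sin φ)/(1 + sin φ) = 0.3240.
σ_h = K_a γ z = 0.3240 × 17.9 × 5.4 = 31.32 kPa.

31.3 kPa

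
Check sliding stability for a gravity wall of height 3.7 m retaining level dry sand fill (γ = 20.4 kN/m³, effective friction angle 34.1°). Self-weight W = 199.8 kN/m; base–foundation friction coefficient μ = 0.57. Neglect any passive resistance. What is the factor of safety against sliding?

K_a = tan²(45° − 34.1°/2) = 0.2815.
P_a = ½K_aγH² = 0.5×0.2815×20.4×3.7² = 39.31 kN/m, acting at H/3 = 1.233 m above the base.
FS_sliding = μW / P_a = 0.57×199.8 / 39.31 = 2.897.

2.90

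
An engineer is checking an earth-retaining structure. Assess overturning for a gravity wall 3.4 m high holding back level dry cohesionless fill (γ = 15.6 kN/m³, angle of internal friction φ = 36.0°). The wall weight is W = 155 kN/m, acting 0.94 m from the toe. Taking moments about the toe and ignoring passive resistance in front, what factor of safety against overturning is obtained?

5.49

K_a = tan²(45° − 36.0°/2) = 0.2596.
P_a = ½K_aγH² = 0.5×0.2596×15.6×3.4² = 23.41 kN/m, acting at H/3 = 1.133 m above the base.
Overturning moment M_o = P_a × H/3 = 23.41 × 1.133 = 26.53.
Resisting moment M_r = W × 0.94 = 155 × 0.94 = 145.7.
FS_overturning = M_r/M_o = 145.7/26.53 = 5.492.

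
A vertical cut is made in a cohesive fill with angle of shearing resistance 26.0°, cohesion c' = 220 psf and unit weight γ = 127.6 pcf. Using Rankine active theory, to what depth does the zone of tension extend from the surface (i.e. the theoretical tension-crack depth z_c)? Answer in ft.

5.52 ft

K_a = tan²(45° − 26.0°/2) = 0.3905; √K_a = 0.6249.
The active pressure is zero where K_a γ z = 2c√K_a, so z_c = 2c/(γ√K_a) = 2×220/(127.6×0.6249) = 5.518 ft.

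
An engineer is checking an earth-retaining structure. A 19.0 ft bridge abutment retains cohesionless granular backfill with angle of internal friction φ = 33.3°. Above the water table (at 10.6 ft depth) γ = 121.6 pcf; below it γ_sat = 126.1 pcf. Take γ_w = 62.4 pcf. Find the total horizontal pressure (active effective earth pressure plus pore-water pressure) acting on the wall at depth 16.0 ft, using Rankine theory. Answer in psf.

812 psf

K_a = (1 − sin φ)/(1 + sin φ) = 0.2911.
γ' = 126.1 − 62.4 = 63.70 pcf.
Effective vertical stress at 16.0 ft: σ'_v = 121.6×10.6 + 63.70×5.40 = 1633 psf.
σ'_h = K_a σ'_v = 0.2911 × 1633 = 475.4 psf; u = γ_w × 5.40 = 337.0 psf.
Total σ_h = 475.4 + 337.0 = 812.4 psf.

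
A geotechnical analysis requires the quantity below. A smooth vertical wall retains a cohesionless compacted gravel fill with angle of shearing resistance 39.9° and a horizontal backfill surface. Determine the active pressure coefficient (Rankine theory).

0.218

K_a = tan²(45° − φ/2) = tan²(25.05°) = 0.2184.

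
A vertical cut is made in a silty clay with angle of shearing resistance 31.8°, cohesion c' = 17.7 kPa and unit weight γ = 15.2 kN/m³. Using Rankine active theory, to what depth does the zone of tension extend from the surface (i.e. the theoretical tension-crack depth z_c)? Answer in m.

K_a = tan²(45° − 31.8°/2) = 0.3098; √K_a = 0.5566.
The active pressure is zero where K_a γ z = 2c√K_a, so z_c = 2c/(γ√K_a) = 2×17.7/(15.2×0.5566) = 4.184 m.

4.18 m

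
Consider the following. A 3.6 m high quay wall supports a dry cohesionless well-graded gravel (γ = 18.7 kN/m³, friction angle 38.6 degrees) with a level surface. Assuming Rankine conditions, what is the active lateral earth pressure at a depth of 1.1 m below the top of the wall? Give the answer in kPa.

4.76 kPa

K_a = (1 − sin φ)/(1 + sin φ) = 0.2316.
σ_h = K_a γ z = 0.2316 × 18.7 × 1.1 = 4.764 kPa.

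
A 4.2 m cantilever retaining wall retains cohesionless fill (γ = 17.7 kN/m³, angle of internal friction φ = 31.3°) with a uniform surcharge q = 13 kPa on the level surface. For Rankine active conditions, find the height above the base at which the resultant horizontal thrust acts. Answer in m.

1.58 m

K_a = 0.3162.
Triangular part P₁ = ½K_aγH² = 49.36 at H/3 = 1.400 m; rectangular part P₂ = K_a q H = 17.26 at H/2 = 2.100 m.
ȳ = (P₁·1.400 + P₂·2.100)/(P₁+P₂) = 1.581 m.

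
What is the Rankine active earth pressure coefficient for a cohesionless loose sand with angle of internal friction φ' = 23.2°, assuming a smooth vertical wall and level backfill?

K_a = tan²(45° − φ/2) = tan²(33.40°) = 0.4348.

0.435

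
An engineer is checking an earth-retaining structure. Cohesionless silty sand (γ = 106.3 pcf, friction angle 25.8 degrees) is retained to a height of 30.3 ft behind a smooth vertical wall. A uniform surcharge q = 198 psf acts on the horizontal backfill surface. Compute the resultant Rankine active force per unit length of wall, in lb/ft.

21600 lb/ft

K_a = tan²(45° − φ/2) = 0.3935.
Soil triangle: ½ K_a γ H² = 0.5×0.3935×106.3×30.3² = 19200 lb/ft.
Surcharge rectangle: K_a q H = 0.3935×198×30.3 = 2361 lb/ft.
Total = 19200 + 2361 = 21560 lb/ft.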